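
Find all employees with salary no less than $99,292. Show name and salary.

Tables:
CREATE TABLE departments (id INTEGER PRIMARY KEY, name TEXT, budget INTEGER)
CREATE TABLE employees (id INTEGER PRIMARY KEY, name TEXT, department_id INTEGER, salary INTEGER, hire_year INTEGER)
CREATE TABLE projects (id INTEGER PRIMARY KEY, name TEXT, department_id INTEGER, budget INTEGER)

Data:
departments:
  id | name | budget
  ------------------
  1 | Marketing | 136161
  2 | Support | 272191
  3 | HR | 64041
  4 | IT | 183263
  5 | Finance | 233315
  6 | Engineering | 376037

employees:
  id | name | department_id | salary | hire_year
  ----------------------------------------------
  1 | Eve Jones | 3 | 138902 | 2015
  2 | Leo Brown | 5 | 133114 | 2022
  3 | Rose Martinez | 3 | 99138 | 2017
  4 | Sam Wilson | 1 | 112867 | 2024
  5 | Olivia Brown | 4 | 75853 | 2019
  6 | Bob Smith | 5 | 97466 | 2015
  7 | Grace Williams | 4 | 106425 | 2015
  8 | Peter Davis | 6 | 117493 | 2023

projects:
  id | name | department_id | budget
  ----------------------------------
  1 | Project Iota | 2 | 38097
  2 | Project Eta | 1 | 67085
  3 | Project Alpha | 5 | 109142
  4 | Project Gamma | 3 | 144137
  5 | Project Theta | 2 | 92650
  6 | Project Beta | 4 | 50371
SELECT name, salary FROM employees WHERE salary >= 99292

Execution result:
name | salary
Eve Jones | 138902
Leo Brown | 133114
Sam Wilson | 112867
Grace Williams | 106425
Peter Davis | 117493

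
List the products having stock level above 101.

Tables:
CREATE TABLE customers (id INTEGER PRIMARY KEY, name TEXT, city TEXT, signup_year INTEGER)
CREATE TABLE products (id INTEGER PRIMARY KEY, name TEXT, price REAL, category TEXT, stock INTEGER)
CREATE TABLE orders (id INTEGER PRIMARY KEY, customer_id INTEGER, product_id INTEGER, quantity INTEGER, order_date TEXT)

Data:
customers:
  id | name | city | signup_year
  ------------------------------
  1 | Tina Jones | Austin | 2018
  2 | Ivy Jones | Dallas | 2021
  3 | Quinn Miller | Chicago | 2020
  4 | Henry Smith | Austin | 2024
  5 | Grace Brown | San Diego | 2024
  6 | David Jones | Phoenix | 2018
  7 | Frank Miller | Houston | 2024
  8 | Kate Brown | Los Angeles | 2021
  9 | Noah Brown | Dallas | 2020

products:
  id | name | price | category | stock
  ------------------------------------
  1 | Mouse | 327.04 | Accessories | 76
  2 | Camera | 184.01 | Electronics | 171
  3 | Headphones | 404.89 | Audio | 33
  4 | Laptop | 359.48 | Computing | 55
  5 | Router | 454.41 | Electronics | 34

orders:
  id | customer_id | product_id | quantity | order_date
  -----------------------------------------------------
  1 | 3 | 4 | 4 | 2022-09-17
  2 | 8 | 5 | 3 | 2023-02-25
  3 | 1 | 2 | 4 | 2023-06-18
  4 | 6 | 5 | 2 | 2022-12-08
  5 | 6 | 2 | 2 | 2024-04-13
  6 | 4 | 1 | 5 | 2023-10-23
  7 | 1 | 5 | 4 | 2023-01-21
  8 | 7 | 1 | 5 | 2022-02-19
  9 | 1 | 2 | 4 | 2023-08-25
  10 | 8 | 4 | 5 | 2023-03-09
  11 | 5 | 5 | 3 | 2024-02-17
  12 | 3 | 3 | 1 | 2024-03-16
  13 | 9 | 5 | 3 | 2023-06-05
SELECT name, stock FROM products WHERE stock > 101

Execution result:
name | stock
Camera | 171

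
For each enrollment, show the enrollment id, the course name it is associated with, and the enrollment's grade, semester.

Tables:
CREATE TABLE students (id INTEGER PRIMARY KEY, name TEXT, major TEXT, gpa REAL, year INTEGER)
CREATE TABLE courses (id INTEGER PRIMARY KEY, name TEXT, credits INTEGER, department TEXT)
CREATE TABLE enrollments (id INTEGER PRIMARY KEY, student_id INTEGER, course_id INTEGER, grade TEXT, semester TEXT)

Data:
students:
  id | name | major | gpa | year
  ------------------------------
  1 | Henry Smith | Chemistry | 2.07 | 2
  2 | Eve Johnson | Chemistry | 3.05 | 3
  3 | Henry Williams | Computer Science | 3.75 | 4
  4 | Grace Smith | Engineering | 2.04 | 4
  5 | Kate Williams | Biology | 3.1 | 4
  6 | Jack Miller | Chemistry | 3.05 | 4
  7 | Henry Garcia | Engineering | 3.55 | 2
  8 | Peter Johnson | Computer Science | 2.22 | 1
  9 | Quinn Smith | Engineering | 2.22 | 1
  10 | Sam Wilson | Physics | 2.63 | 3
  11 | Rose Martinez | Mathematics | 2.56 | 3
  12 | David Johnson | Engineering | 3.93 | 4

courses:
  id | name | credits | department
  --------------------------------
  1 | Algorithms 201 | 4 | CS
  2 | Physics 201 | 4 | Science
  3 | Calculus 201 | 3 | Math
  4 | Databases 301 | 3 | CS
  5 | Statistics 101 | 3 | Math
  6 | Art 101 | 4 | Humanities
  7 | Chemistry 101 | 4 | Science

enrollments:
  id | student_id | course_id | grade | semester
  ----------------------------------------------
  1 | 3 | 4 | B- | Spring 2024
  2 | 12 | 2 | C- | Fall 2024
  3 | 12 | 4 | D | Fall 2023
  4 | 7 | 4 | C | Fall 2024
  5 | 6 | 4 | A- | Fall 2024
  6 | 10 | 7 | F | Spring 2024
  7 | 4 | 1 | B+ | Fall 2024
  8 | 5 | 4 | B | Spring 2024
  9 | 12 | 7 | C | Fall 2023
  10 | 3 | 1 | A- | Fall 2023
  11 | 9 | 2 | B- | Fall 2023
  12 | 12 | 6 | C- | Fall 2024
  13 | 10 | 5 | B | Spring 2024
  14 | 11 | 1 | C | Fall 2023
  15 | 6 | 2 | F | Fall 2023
SELECT c.id, p.name AS course, c.grade, c.semester FROM enrollments c JOIN courses p ON c.course_id = p.id

Execution result:
id | course | grade | semester
1 | Databases 301 | B- | Spring 2024
2 | Physics 201 | C- | Fall 2024
3 | Databases 301 | D | Fall 2023
4 | Databases 301 | C | Fall 2024
5 | Databases 301 | A- | Fall 2024
6 | Chemistry 101 | F | Spring 2024
7 | Algorithms 201 | B+ | Fall 2024
8 | Databases 301 | B | Spring 2024
9 | Chemistry 101 | C | Fall 2023
10 | Algorithms 201 | A- | Fall 2023
11 | Physics 201 | B- | Fall 2023
12 | Art 101 | C- | Fall 2024
13 | Statistics 101 | B | Spring 2024
14 | Algorithms 201 | C | Fall 2023
15 | Physics 201 | F | Fall 2023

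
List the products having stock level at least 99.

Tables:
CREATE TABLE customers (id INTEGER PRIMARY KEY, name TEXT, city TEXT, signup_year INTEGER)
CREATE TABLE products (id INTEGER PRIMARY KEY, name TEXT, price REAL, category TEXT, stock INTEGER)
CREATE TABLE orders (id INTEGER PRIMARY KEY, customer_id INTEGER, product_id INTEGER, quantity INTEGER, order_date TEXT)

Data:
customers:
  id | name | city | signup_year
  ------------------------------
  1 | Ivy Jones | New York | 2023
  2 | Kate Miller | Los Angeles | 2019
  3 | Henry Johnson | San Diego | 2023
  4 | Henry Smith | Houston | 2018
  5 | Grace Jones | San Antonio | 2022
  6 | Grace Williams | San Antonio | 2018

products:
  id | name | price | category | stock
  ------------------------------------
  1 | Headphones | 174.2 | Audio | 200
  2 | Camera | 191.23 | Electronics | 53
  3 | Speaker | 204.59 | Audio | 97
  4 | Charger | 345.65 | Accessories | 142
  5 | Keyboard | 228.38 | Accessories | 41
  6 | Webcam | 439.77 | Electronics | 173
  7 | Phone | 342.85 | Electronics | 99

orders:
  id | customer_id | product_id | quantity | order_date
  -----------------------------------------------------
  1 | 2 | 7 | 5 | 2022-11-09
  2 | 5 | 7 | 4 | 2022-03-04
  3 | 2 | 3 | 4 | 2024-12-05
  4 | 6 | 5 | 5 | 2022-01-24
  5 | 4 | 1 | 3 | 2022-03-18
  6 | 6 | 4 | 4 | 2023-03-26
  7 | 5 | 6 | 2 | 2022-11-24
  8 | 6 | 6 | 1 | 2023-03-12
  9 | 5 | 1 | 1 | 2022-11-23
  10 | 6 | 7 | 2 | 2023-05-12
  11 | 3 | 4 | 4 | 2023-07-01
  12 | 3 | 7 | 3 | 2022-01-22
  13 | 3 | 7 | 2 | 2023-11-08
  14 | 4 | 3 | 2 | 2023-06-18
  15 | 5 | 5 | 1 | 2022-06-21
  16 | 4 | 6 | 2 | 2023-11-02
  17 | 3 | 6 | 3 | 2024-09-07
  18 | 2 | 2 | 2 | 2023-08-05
SELECT name, stock FROM products WHERE stock >= 99

Execution result:
name | stock
Headphones | 200
Charger | 142
Webcam | 173
Phone | 99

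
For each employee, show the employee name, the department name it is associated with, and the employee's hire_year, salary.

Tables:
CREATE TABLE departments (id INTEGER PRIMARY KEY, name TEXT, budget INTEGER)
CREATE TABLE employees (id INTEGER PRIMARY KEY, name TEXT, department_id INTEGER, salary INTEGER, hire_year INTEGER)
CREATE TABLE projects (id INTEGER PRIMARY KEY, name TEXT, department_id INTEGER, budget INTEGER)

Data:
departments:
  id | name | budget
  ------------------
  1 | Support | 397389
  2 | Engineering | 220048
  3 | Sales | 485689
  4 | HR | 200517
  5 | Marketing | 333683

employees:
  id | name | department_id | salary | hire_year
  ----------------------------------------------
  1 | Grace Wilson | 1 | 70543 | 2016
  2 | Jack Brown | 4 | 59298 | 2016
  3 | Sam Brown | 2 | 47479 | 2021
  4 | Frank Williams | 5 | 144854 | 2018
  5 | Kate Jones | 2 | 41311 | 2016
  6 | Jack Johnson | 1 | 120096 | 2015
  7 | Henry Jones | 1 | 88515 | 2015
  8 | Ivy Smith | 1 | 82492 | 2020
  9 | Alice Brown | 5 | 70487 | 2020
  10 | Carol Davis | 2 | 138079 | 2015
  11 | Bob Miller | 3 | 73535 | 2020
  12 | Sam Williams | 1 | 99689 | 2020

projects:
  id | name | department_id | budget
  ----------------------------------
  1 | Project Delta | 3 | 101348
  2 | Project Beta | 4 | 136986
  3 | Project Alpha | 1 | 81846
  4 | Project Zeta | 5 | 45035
SELECT c.name, p.name AS department, c.hire_year, c.salary FROM employees c JOIN departments p ON c.department_id = p.id

Execution result:
name | department | hire_year | salary
Grace Wilson | Support | 2016 | 70543
Jack Brown | HR | 2016 | 59298
Sam Brown | Engineering | 2021 | 47479
Frank Williams | Marketing | 2018 | 144854
Kate Jones | Engineering | 2016 | 41311
Jack Johnson | Support | 2015 | 120096
Henry Jones | Support | 2015 | 88515
Ivy Smith | Support | 2020 | 82492
Alice Brown | Marketing | 2020 | 70487
Carol Davis | Engineering | 2015 | 138079
Bob Miller | Sales | 2020 | 73535
Sam Williams | Support | 2020 | 99689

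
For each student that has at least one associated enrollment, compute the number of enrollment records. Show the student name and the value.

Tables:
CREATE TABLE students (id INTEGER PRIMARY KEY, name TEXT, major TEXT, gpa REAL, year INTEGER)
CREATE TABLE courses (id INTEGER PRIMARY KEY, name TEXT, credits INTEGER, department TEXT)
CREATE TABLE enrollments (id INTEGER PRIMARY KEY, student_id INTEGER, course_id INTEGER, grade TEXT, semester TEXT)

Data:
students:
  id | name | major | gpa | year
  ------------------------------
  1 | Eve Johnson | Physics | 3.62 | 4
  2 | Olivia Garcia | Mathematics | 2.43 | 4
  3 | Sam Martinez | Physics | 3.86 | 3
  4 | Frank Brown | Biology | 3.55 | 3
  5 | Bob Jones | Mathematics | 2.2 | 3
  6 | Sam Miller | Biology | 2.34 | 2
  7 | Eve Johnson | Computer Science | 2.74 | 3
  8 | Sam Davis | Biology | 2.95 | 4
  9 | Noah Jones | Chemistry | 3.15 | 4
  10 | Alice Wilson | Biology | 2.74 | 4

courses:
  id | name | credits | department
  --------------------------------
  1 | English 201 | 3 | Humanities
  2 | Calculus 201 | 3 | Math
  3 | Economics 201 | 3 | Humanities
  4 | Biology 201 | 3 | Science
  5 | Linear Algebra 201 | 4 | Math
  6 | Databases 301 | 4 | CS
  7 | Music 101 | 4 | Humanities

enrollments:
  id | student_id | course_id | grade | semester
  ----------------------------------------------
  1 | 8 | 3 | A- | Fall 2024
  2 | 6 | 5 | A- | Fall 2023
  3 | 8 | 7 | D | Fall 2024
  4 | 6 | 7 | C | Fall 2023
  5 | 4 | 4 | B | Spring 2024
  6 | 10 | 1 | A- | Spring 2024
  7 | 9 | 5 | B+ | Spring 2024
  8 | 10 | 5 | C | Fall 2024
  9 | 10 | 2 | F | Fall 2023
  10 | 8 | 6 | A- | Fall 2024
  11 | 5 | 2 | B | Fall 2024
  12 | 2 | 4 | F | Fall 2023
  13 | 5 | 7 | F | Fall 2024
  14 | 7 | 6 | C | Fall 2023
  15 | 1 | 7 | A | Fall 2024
SELECT p.name, COUNT(*) AS n FROM enrollments c JOIN students p ON c.student_id = p.id GROUP BY p.id, p.name

Execution result:
name | n
Eve Johnson | 1
Olivia Garcia | 1
Frank Brown | 1
Bob Jones | 2
Sam Miller | 2
Eve Johnson | 1
Sam Davis | 3
Noah Jones | 1
Alice Wilson | 3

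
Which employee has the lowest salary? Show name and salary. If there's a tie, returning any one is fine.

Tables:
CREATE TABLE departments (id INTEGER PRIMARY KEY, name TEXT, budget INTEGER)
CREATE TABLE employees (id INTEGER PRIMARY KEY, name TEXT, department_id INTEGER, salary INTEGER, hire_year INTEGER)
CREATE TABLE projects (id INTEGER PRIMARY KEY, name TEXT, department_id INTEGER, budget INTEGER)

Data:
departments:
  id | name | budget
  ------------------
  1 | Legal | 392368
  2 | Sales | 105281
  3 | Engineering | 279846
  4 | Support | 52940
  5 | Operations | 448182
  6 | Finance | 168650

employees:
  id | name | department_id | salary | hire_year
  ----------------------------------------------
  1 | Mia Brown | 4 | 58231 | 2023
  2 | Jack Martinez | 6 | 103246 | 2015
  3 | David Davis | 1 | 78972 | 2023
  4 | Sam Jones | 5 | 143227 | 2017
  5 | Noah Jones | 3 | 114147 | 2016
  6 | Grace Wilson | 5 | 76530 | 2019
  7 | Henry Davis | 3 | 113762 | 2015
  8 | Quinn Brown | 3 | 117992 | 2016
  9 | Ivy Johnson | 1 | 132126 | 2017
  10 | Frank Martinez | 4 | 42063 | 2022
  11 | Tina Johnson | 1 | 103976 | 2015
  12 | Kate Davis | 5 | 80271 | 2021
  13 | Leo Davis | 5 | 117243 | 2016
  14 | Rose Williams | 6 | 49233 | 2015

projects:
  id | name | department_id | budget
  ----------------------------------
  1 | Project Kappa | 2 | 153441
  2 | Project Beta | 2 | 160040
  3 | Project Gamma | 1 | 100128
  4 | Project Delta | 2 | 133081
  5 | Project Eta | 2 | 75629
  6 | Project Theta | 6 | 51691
SELECT name, salary FROM employees ORDER BY salary ASC LIMIT 1

Execution result:
name | salary
Frank Martinez | 42063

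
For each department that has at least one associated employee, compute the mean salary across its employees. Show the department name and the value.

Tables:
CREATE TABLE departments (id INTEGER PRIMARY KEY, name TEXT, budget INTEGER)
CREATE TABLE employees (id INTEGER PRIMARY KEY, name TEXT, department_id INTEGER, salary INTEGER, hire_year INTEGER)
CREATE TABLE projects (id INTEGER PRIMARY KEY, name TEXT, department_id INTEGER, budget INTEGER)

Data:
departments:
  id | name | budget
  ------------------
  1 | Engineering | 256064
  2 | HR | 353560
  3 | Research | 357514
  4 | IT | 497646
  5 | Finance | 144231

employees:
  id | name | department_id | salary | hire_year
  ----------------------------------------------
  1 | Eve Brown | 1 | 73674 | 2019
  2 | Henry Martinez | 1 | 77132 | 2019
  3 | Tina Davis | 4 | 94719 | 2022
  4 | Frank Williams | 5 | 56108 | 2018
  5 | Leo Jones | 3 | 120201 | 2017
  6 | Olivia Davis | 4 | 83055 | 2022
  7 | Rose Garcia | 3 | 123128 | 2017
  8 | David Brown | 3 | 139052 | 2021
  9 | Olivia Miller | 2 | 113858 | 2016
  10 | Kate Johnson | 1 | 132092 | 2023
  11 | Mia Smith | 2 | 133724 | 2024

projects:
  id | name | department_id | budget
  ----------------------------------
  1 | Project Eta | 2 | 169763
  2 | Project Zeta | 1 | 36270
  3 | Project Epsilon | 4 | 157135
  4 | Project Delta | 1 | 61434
SELECT p.name, AVG(c.salary) AS avg_salary FROM employees c JOIN departments p ON c.department_id = p.id GROUP BY p.id, p.name

Execution result:
name | avg_salary
Engineering | 94299.33
HR | 123791.00
Research | 127460.33
IT | 88887.00
Finance | 56108.00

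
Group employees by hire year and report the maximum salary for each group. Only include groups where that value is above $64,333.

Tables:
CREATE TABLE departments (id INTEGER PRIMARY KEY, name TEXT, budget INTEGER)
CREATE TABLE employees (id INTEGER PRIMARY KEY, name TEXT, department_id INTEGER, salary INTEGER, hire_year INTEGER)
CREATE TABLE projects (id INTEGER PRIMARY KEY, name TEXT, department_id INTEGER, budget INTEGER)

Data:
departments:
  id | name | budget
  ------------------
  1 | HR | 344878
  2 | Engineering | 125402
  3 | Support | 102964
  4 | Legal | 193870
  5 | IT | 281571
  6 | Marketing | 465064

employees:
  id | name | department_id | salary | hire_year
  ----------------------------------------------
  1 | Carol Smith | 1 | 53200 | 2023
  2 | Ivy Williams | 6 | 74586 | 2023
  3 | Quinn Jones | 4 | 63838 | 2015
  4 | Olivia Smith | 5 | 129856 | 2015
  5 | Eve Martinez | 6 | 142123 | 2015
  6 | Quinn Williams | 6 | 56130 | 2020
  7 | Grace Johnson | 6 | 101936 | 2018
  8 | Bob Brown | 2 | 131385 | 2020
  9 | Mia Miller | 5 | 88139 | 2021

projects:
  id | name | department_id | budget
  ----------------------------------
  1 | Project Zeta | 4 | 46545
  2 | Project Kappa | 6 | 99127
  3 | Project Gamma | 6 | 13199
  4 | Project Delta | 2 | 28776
SELECT hire_year, MAX(salary) AS max_salary FROM employees GROUP BY hire_year HAVING MAX(salary) > 64333

Execution result:
hire_year | max_salary
2015 | 142123
2018 | 101936
2020 | 131385
2021 | 88139
2023 | 74586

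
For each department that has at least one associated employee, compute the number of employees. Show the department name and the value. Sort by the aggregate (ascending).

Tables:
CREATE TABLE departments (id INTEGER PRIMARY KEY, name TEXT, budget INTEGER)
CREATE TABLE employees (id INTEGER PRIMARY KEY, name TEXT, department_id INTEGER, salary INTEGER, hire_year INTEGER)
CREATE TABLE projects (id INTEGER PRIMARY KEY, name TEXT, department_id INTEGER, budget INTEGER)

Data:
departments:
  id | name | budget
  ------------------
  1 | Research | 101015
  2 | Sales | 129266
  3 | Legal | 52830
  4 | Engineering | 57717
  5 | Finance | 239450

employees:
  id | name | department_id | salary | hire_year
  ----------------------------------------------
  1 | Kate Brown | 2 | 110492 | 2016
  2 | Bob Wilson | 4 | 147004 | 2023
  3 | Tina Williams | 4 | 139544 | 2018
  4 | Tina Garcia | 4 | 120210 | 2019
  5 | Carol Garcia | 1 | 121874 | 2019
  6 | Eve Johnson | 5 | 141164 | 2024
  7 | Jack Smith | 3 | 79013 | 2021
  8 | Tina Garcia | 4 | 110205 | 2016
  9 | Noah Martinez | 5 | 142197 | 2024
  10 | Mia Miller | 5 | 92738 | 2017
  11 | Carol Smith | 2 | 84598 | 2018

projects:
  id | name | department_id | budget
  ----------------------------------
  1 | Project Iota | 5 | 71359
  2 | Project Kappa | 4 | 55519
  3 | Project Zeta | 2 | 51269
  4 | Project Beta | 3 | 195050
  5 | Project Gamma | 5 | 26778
SELECT p.name, COUNT(*) AS n FROM employees c JOIN departments p ON c.department_id = p.id GROUP BY p.id, p.name ORDER BY n ASC

Execution result:
name | n
Research | 1
Legal | 1
Sales | 2
Finance | 3
Engineering | 4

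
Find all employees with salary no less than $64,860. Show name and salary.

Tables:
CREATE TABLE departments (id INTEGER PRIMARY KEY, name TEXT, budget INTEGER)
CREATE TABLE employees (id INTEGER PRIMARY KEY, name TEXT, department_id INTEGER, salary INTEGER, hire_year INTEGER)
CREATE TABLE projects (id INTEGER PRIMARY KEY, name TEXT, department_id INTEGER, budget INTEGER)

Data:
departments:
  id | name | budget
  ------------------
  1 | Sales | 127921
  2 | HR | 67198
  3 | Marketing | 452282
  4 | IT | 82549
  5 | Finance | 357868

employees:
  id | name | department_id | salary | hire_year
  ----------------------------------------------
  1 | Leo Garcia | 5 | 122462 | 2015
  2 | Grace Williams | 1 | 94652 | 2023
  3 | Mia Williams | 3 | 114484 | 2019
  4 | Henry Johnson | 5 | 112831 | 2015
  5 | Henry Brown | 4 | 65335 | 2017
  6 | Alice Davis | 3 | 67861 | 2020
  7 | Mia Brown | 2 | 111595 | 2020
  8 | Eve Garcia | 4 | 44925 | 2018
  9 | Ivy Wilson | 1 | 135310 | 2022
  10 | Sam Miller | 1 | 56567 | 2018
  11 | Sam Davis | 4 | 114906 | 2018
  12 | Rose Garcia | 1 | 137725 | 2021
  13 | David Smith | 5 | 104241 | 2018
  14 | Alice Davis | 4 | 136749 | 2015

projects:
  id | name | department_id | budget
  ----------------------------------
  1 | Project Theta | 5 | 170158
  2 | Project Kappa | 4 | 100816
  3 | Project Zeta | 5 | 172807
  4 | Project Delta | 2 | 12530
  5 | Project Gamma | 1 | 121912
SELECT name, salary FROM employees WHERE salary >= 64860

Execution result:
name | salary
Leo Garcia | 122462
Grace Williams | 94652
Mia Williams | 114484
Henry Johnson | 112831
Henry Brown | 65335
Alice Davis | 67861
Mia Brown | 111595
Ivy Wilson | 135310
Sam Davis | 114906
Rose Garcia | 137725
David Smith | 104241
Alice Davis | 136749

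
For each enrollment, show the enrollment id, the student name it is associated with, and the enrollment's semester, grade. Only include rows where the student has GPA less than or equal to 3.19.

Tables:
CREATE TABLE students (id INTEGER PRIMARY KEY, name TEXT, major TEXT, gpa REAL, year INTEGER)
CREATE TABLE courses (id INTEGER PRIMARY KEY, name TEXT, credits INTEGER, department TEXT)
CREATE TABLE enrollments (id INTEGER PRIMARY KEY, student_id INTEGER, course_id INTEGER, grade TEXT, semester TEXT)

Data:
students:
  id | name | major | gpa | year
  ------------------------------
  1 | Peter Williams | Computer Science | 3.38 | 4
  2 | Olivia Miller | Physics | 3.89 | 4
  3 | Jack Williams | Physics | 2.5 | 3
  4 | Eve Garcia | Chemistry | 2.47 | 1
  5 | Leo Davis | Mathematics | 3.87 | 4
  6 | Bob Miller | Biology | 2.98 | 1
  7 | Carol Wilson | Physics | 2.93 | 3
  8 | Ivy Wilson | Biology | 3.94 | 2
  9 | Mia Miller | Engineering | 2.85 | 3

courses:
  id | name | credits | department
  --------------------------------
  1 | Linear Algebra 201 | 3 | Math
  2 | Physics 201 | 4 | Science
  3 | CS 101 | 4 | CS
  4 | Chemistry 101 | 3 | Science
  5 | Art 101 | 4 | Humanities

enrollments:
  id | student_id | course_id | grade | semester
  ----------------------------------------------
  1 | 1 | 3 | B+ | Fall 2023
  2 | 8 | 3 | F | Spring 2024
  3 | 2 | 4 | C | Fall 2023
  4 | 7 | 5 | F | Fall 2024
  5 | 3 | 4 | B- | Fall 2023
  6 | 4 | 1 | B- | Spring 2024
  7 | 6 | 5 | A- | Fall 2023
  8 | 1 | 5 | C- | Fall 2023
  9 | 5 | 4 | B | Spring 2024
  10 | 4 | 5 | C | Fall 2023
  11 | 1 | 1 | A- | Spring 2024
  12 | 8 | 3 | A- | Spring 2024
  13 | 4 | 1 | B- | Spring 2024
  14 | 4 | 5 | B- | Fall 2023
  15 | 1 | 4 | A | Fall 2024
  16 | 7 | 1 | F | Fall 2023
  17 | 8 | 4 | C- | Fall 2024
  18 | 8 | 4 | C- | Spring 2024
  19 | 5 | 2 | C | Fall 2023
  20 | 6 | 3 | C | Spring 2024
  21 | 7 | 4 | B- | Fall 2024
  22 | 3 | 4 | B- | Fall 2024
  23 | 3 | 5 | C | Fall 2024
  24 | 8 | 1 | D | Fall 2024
SELECT c.id, p.name AS student, c.semester, c.grade FROM enrollments c JOIN students p ON c.student_id = p.id WHERE p.gpa <= 3.19

Execution result:
id | student | semester | grade
4 | Carol Wilson | Fall 2024 | F
5 | Jack Williams | Fall 2023 | B-
6 | Eve Garcia | Spring 2024 | B-
7 | Bob Miller | Fall 2023 | A-
10 | Eve Garcia | Fall 2023 | C
13 | Eve Garcia | Spring 2024 | B-
14 | Eve Garcia | Fall 2023 | B-
16 | Carol Wilson | Fall 2023 | F
20 | Bob Miller | Spring 2024 | C
21 | Carol Wilson | Fall 2024 | B-
22 | Jack Williams | Fall 2024 | B-
23 | Jack Williams | Fall 2024 | C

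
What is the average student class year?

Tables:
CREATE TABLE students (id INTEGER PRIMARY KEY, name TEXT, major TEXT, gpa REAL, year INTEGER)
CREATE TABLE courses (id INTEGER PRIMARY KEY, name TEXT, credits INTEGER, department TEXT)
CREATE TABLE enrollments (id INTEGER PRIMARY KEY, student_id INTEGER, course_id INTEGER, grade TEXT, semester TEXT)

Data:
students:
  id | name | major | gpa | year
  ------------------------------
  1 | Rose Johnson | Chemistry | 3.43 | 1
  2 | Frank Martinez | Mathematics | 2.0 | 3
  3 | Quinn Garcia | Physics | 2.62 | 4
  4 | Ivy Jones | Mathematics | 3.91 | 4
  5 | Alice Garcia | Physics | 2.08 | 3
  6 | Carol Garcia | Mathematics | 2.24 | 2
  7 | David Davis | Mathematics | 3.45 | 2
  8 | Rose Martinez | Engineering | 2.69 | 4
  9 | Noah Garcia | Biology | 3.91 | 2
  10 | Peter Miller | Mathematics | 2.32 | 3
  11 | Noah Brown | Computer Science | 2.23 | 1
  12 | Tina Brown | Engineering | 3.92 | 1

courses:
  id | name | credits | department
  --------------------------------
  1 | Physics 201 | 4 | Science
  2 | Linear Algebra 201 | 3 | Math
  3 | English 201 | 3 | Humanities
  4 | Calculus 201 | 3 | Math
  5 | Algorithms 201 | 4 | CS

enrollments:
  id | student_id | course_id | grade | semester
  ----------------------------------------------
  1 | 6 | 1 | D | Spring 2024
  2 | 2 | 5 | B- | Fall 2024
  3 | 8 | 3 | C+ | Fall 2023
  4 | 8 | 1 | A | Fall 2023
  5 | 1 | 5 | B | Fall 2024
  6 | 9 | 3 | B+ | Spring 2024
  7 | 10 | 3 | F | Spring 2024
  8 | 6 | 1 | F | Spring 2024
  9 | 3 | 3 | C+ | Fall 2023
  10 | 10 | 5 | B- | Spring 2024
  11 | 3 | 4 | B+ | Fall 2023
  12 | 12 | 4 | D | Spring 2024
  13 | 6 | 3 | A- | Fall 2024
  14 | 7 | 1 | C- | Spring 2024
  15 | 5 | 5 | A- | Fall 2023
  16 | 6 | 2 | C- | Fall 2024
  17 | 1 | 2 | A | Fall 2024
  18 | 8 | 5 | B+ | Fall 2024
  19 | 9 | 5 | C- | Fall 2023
SELECT AVG(year) FROM students

Execution result:
2.50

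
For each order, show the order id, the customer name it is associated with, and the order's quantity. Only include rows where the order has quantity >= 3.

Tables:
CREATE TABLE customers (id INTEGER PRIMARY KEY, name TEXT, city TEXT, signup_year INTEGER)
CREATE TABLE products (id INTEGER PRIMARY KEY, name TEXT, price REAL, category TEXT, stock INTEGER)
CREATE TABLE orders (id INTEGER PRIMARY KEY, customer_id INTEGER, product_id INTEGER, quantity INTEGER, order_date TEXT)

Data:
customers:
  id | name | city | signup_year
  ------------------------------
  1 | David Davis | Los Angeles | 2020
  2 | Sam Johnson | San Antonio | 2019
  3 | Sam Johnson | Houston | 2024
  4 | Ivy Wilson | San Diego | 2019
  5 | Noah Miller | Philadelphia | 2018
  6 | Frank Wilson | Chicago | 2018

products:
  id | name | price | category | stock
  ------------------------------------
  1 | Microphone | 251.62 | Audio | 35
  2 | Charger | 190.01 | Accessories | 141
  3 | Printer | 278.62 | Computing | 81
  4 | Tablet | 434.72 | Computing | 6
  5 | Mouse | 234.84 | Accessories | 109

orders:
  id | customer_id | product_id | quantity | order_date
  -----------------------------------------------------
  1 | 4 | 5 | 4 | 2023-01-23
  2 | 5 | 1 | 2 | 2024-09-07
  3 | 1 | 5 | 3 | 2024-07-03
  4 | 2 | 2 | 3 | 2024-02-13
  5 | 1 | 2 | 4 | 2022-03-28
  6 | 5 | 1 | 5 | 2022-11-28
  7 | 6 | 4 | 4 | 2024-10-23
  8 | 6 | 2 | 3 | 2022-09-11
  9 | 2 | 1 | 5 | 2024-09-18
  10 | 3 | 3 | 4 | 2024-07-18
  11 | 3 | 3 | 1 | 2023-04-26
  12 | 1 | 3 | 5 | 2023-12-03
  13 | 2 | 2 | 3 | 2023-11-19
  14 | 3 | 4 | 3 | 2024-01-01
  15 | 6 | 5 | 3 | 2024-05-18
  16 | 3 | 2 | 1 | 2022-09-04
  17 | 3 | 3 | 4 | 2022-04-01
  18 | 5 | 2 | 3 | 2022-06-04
SELECT c.id, p.name AS customer, c.quantity FROM orders c JOIN customers p ON c.customer_id = p.id WHERE c.quantity >= 3

Execution result:
id | customer | quantity
1 | Ivy Wilson | 4
3 | David Davis | 3
4 | Sam Johnson | 3
5 | David Davis | 4
6 | Noah Miller | 5
7 | Frank Wilson | 4
8 | Frank Wilson | 3
9 | Sam Johnson | 5
10 | Sam Johnson | 4
12 | David Davis | 5
13 | Sam Johnson | 3
14 | Sam Johnson | 3
15 | Frank Wilson | 3
17 | Sam Johnson | 4
18 | Noah Miller | 3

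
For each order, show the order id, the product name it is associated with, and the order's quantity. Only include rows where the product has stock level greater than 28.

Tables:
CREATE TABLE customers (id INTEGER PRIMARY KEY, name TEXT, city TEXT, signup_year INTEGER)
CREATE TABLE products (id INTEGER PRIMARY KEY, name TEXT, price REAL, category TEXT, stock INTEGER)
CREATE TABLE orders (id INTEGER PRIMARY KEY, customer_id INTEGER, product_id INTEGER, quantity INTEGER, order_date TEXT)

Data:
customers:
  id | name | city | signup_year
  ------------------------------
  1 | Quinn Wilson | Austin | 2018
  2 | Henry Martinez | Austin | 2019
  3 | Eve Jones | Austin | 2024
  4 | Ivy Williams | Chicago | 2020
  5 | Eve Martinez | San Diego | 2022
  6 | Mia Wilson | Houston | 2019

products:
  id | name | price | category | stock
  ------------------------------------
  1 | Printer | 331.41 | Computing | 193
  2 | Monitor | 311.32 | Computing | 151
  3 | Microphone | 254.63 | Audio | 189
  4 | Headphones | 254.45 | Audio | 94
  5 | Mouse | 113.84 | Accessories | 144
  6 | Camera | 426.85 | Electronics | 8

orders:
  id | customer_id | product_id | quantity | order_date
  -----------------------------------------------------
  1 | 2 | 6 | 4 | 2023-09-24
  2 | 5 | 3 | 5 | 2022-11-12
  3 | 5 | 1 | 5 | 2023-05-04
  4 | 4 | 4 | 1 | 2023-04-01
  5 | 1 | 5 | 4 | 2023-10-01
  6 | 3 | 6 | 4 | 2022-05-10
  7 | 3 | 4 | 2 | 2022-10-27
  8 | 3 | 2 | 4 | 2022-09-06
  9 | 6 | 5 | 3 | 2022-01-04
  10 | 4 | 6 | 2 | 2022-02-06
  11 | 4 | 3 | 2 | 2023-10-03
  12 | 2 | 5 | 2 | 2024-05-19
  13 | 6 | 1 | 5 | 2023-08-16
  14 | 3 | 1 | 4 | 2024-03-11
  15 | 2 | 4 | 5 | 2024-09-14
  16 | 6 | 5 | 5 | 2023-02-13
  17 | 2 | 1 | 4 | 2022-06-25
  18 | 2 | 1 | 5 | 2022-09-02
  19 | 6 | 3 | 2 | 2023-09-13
SELECT c.id, p.name AS product, c.quantity FROM orders c JOIN products p ON c.product_id = p.id WHERE p.stock > 28

Execution result:
id | product | quantity
2 | Microphone | 5
3 | Printer | 5
4 | Headphones | 1
5 | Mouse | 4
7 | Headphones | 2
8 | Monitor | 4
9 | Mouse | 3
11 | Microphone | 2
12 | Mouse | 2
13 | Printer | 5
14 | Printer | 4
15 | Headphones | 5
16 | Mouse | 5
17 | Printer | 4
18 | Printer | 5
19 | Microphone | 2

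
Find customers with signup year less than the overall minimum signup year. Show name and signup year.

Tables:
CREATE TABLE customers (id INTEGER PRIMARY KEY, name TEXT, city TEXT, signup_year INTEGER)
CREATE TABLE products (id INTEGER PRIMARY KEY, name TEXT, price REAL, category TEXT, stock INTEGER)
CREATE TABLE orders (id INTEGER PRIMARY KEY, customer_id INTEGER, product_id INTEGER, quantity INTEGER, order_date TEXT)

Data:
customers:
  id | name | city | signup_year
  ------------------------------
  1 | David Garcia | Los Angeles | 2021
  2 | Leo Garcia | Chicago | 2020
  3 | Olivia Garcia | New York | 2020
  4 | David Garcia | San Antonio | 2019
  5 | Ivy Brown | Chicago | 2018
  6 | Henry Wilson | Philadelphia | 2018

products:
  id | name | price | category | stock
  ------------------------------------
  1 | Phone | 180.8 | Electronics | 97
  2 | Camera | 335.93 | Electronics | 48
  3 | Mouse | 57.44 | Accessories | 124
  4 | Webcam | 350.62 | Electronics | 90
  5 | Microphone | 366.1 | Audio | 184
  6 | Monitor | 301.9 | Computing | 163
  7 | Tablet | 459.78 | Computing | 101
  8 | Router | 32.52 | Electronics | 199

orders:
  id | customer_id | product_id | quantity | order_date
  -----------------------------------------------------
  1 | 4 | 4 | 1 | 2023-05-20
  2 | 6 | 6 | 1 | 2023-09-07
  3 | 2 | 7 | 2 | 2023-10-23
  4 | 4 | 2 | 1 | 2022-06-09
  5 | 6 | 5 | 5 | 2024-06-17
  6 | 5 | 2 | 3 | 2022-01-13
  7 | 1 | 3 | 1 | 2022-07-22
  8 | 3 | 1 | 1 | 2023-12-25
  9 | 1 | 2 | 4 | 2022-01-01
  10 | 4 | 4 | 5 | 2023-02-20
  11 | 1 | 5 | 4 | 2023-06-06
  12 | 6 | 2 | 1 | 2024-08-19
SELECT name, signup_year FROM customers WHERE signup_year < (SELECT MIN(signup_year) FROM customers)

Execution result:
(no rows)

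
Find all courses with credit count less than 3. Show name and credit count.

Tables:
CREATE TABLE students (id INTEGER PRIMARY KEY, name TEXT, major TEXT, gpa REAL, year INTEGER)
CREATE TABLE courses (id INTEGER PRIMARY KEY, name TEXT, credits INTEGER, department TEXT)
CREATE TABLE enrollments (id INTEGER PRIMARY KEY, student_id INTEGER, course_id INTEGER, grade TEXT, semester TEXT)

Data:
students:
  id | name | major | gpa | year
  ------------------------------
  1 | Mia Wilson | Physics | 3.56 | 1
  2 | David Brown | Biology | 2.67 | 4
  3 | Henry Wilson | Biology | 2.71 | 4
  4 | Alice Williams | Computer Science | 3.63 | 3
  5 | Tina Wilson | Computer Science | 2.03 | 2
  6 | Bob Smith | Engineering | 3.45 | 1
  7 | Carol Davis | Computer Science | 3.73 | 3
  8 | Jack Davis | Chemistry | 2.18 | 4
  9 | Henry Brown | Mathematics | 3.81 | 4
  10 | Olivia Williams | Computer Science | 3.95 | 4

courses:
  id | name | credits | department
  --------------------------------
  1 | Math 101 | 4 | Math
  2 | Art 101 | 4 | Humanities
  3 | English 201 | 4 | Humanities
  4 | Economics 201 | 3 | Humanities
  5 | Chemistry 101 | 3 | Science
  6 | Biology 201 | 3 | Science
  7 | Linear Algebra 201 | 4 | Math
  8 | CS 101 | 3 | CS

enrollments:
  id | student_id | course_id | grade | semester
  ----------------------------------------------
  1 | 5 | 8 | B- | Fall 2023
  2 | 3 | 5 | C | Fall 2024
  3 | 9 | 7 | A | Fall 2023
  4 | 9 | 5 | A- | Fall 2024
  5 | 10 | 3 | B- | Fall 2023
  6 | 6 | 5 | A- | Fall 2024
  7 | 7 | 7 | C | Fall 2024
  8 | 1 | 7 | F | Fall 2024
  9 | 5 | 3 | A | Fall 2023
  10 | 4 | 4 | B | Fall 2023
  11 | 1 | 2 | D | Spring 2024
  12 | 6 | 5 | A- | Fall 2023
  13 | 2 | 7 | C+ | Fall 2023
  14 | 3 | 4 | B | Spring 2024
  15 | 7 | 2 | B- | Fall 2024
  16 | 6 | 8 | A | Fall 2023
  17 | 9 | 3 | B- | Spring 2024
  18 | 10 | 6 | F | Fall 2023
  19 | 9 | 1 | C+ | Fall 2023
SELECT name, credits FROM courses WHERE credits < 3

Execution result:
(no rows)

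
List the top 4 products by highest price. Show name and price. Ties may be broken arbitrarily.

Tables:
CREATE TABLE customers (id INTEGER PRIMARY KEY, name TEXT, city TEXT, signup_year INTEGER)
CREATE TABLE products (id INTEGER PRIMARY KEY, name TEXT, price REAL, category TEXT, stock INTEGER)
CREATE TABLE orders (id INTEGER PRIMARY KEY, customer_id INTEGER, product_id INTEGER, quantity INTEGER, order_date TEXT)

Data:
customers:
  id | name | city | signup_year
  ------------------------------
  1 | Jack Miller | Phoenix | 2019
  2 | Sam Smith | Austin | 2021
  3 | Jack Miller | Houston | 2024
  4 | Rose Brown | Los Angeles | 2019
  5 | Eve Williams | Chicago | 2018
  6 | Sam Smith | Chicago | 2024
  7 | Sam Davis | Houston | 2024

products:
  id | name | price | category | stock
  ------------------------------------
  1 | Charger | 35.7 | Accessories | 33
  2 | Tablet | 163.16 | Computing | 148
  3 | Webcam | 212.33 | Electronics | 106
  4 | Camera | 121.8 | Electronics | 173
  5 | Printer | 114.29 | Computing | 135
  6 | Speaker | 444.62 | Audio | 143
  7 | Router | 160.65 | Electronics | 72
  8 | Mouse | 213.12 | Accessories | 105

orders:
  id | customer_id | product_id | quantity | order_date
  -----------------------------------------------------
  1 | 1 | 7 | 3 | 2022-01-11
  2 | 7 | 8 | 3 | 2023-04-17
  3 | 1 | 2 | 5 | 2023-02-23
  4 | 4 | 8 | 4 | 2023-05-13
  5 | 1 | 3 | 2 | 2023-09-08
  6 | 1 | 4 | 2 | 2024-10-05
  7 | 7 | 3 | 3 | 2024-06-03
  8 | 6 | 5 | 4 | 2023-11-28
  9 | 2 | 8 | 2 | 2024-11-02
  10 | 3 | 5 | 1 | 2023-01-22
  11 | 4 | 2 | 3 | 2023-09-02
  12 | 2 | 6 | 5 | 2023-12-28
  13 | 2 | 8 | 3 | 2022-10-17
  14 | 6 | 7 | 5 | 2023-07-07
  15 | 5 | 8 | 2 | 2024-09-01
SELECT name, price FROM products ORDER BY price DESC LIMIT 4

Execution result:
name | price
Speaker | 444.62
Mouse | 213.12
Webcam | 212.33
Tablet | 163.16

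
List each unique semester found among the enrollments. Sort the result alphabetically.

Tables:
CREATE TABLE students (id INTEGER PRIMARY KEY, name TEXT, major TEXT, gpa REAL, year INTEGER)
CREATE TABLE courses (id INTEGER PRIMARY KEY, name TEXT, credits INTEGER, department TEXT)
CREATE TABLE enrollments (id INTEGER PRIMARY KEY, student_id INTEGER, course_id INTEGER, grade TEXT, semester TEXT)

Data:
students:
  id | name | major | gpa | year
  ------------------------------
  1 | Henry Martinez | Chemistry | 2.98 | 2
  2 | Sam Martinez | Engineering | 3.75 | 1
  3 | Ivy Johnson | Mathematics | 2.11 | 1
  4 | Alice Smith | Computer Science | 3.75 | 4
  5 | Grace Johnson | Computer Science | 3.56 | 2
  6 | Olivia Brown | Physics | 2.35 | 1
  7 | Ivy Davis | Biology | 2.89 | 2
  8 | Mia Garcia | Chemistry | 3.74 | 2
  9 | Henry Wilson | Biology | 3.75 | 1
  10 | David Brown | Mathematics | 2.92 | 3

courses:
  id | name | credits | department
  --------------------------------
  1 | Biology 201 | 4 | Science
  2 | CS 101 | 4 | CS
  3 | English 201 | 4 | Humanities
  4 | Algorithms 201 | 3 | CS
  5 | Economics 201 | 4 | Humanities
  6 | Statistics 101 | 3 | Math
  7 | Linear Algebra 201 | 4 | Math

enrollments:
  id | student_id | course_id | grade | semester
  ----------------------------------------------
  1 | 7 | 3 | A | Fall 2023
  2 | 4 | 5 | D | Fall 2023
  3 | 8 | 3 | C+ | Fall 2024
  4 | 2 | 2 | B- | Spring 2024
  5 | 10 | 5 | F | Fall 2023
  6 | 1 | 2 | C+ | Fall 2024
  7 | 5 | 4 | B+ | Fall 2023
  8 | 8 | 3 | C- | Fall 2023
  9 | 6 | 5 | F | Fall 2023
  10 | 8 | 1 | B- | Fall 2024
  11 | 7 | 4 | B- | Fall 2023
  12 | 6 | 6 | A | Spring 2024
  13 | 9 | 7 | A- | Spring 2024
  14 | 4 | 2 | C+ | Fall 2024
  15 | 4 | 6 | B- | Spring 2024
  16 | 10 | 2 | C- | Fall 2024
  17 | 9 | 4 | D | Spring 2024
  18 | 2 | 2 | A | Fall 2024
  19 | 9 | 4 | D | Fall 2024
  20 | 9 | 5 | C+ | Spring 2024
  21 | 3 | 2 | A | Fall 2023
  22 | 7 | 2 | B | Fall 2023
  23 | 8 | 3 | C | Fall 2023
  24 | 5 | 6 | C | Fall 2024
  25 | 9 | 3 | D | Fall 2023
SELECT DISTINCT semester FROM enrollments ORDER BY semester

Execution result:
semester
Fall 2023
Fall 2024
Spring 2024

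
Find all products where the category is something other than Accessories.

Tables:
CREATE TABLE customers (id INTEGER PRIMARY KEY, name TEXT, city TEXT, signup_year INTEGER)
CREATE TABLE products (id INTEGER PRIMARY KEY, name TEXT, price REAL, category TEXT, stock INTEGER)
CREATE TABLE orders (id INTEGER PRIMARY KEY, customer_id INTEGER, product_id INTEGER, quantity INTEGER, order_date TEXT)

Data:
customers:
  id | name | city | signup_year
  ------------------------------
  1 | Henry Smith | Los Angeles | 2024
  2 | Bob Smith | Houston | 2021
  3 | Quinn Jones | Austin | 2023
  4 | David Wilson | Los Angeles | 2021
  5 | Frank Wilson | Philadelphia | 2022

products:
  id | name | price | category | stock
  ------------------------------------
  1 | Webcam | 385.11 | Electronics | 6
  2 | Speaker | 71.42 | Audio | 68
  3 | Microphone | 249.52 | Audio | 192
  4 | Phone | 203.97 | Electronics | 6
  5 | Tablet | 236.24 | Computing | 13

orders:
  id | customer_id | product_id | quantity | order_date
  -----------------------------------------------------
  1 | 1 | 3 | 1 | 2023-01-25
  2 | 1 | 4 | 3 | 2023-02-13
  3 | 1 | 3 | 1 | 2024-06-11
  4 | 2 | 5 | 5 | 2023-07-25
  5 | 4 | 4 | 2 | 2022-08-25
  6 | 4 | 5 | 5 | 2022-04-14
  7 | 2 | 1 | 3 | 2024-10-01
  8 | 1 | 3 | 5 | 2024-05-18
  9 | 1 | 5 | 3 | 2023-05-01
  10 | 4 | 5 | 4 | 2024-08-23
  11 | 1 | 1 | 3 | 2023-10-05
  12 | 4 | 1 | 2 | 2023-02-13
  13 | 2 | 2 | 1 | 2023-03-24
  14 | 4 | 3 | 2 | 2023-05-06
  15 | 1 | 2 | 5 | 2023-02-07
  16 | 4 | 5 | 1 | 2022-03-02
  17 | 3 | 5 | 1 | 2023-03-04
SELECT name, category FROM products WHERE category <> 'Accessories'

Execution result:
name | category
Webcam | Electronics
Speaker | Audio
Microphone | Audio
Phone | Electronics
Tablet | Computing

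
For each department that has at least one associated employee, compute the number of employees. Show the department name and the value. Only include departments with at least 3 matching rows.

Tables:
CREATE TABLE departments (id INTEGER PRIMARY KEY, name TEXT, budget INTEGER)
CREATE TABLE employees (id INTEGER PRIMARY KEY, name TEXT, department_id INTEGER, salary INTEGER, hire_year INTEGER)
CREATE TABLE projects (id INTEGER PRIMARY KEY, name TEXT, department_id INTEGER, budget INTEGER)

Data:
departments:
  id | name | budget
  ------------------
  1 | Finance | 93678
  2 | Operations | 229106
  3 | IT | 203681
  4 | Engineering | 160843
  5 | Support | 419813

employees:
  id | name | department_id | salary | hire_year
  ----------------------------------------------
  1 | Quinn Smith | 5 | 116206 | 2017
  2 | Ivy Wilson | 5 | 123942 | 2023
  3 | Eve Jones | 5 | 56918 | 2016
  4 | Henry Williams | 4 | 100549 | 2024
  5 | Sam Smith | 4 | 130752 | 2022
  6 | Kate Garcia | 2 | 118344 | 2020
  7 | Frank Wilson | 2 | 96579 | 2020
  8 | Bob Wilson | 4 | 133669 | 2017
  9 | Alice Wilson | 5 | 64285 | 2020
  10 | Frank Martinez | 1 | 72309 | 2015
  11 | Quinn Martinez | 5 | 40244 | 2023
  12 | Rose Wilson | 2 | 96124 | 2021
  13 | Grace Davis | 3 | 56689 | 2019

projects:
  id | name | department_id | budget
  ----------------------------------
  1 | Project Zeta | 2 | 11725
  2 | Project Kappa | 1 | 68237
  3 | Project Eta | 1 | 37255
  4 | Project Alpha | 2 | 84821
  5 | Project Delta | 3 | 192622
SELECT p.name, COUNT(*) AS n FROM employees c JOIN departments p ON c.department_id = p.id GROUP BY p.id, p.name HAVING COUNT(*) >= 3

Execution result:
name | n
Operations | 3
Engineering | 3
Support | 5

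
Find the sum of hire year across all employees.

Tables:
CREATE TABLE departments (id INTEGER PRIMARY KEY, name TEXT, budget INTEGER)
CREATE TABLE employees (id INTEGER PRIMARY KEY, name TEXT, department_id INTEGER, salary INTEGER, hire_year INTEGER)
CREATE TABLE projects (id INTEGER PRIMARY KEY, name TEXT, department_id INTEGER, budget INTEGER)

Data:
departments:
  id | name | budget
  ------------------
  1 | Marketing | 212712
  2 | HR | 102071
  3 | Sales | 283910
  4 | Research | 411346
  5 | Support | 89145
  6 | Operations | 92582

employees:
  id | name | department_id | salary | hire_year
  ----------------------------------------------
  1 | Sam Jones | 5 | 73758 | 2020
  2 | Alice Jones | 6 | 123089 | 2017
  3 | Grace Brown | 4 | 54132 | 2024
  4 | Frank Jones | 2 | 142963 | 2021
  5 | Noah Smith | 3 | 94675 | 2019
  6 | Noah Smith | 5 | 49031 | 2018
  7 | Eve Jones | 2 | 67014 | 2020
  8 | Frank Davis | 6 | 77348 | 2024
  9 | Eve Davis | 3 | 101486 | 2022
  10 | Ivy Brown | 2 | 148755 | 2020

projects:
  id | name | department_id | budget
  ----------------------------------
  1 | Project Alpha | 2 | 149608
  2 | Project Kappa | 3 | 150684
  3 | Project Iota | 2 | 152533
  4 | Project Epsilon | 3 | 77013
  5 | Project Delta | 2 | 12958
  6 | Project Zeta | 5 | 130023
SELECT SUM(hire_year) FROM employees

Execution result:
20205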